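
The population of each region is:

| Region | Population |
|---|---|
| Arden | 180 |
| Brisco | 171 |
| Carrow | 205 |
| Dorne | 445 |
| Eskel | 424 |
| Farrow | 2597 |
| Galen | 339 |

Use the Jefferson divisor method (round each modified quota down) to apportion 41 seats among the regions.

Arden=1, Brisco=1, Carrow=2, Dorne=4, Eskel=4, Farrow=26, Galen=3

Standard divisor 4361/41 ≈ 106.366; standard quotas: Arden 1.692, Brisco 1.608, Carrow 1.927, Dorne 4.184, Eskel 3.986, Farrow 24.416, Galen 3.187.
Rounding down gives 1, 1, 1, 4, 3, 24, 3 = 37 seats, so the divisor must be adjusted.
With modified divisor 98: modified quotas Arden 1.837, Brisco 1.745, Carrow 2.092, Dorne 4.541, Eskel 4.327, Farrow 26.500, Galen 3.459.
Rounding down: Arden 1, Brisco 1, Carrow 2, Dorne 4, Eskel 4, Farrow 26, Galen 3 (total 41).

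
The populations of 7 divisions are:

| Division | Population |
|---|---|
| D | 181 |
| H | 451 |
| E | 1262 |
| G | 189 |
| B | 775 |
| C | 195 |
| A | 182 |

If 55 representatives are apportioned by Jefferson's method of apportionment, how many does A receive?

Standard divisor 3235/55 ≈ 58.818; standard quotas: D 3.077, H 7.668, E 21.456, G 3.213, B 13.176, C 3.315, A 3.094.
Rounding down gives 3, 7, 21, 3, 13, 3, 3 = 53 seats, so the divisor must be adjusted.
With modified divisor 56: modified quotas D 3.232, H 8.054, E 22.536, G 3.375, B 13.839, C 3.482, A 3.250.
Rounding down: D 3, H 8, E 22, G 3, B 13, C 3, A 3 (total 55).
A receives 3.

3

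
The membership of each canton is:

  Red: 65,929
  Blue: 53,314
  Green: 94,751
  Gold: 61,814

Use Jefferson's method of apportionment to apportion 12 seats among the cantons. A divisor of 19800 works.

With modified divisor 19800: modified quotas Red 3.330, Blue 2.693, Green 4.785, Gold 3.122.
Rounding down: Red 3, Blue 2, Green 4, Gold 3 (total 12).

Red=3, Blue=2, Green=4, Gold=3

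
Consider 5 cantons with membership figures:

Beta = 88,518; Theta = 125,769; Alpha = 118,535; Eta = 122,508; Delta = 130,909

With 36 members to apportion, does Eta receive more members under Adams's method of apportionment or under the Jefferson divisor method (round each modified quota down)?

Jefferson

Adams: Beta 6, Theta 8, Alpha 7, Eta 7, Delta 8.
Jefferson: Beta 5, Theta 8, Alpha 7, Eta 8, Delta 8.
Eta gets 7 under Adams and 8 under Jefferson.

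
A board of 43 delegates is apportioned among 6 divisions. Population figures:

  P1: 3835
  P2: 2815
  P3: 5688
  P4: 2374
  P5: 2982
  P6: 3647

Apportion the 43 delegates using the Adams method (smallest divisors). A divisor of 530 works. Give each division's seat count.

P1=8, P2=6, P3=11, P4=5, P5=6, P6=7

With modified divisor 530: modified quotas P1 7.236, P2 5.311, P3 10.732, P4 4.479, P5 5.626, P6 6.881.
Rounding up: P1 8, P2 6, P3 11, P4 5, P5 6, P6 7 (total 43).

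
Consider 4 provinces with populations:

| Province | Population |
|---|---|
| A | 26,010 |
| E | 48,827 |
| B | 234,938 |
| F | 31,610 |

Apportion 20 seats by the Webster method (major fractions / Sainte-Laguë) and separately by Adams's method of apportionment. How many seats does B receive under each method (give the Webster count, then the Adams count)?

14 and 13

Webster: A 1, E 3, B 14, F 2.
Adams: A 2, E 3, B 13, F 2.
B gets 14 under Webster and 13 under Adams.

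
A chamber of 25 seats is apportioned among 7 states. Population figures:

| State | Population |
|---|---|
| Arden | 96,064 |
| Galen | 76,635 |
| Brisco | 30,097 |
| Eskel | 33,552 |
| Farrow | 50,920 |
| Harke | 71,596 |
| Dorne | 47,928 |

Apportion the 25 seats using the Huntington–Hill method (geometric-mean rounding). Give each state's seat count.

Arden 6, Galen 5, Brisco 2, Eskel 2, Farrow 3, Harke 4, Dorne 3

With divisor 16573: modified quotas Arden 5.796, Galen 4.624, Brisco 1.816, Eskel 2.024, Farrow 3.072, Harke 4.320, Dorne 2.892.
Geometric-mean thresholds: Arden √(5·6)=5.477, Galen √(4·5)=4.472, Brisco √(1·2)=1.414, Eskel √(2·3)=2.449, Farrow √(3·4)=3.464, Harke √(4·5)=4.472, Dorne √(2·3)=2.449.
Each quota rounded against its threshold gives Arden 6, Galen 5, Brisco 2, Eskel 2, Farrow 3, Harke 4, Dorne 3 (total 25).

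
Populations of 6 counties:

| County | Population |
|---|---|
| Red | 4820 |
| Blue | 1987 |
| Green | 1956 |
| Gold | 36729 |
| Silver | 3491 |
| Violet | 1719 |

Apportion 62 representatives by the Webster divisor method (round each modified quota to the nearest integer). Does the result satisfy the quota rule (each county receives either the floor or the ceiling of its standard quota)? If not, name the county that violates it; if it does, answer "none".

Gold

Standard quotas: Red 5.894, Blue 2.430, Green 2.392, Gold 44.913, Silver 4.269, Violet 2.102.
Webster allocation: Red 6, Blue 2, Green 2, Gold 46, Silver 4, Violet 2.
Gold has quota 44.913 (lower 44, upper 45) but receives 46 — outside the quota interval.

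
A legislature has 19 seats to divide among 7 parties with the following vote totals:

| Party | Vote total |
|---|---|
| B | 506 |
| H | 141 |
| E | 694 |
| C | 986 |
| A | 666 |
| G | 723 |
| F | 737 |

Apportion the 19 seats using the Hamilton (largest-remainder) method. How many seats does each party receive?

The standard divisor is 4453/19 ≈ 234.368.
Standard quotas: B 2.159, H 0.602, E 2.961, C 4.207, A 2.842, G 3.085, F 3.145.
Lower quotas: B 2, H 0, E 2, C 4, A 2, G 3, F 3 (sum 16, leaving 3 seats).
Remainders in descending order: E 0.961, A 0.842, H 0.602, C 0.207, B 0.159, F 0.145, G 0.085.
Largest remainders: E, A, H receive the extra seats.

B: 2; H: 1; E: 3; C: 4; A: 3; G: 3; F: 3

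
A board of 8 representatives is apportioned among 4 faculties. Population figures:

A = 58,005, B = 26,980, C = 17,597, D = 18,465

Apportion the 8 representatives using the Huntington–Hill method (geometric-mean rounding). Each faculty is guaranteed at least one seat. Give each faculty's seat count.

With divisor 14901: modified quotas A 3.893, B 1.811, C 1.181, D 1.239.
Geometric-mean thresholds: A √(3·4)=3.464, B √(1·2)=1.414, C √(1·2)=1.414, D √(1·2)=1.414.
Each quota rounded against its threshold gives A 4, B 2, C 1, D 1 (total 8).

A 4, B 2, C 1, D 1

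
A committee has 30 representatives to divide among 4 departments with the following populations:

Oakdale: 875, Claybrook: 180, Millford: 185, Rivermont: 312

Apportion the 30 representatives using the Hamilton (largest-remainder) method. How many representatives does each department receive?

Oakdale: 17, Claybrook: 3, Millford: 4, Rivermont: 6

The standard divisor is 1552/30 ≈ 51.733.
Standard quotas: Oakdale 16.914, Claybrook 3.479, Millford 3.576, Rivermont 6.031.
Lower quotas: Oakdale 16, Claybrook 3, Millford 3, Rivermont 6 (sum 28, leaving 2 seats).
Remainders in descending order: Oakdale 0.914, Millford 0.576, Claybrook 0.479, Rivermont 0.031.
The surplus seats go to Oakdale, Millford.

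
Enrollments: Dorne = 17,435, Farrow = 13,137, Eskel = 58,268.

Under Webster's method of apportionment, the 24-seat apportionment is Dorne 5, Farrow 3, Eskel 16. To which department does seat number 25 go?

Farrow

Priority for the next seat is population ÷ (current seats + 0.5).
Priorities: Dorne 3170.000, Farrow 3753.429, Eskel 3531.394.
Highest priority: Farrow.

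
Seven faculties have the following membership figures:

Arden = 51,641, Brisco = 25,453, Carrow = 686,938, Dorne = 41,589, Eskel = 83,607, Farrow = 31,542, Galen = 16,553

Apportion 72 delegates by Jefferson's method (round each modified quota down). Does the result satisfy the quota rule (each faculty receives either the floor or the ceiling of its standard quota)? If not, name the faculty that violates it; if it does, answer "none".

Carrow

Standard quotas: Arden 3.967, Brisco 1.955, Carrow 52.767, Dorne 3.195, Eskel 6.422, Farrow 2.423, Galen 1.272.
Jefferson allocation: Arden 4, Brisco 2, Carrow 54, Dorne 3, Eskel 6, Farrow 2, Galen 1.
Carrow has quota 52.767 (lower 52, upper 53) but receives 54 — outside the quota interval.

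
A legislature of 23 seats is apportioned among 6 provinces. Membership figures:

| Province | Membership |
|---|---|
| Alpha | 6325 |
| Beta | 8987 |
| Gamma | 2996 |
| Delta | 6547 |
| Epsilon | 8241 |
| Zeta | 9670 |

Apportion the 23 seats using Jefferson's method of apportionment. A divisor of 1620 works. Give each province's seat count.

With modified divisor 1620: modified quotas Alpha 3.904, Beta 5.548, Gamma 1.849, Delta 4.041, Epsilon 5.087, Zeta 5.969.
Rounding down: Alpha 3, Beta 5, Gamma 1, Delta 4, Epsilon 5, Zeta 5 (total 23).

Alpha 3; Beta 5; Gamma 1; Delta 4; Epsilon 5; Zeta 5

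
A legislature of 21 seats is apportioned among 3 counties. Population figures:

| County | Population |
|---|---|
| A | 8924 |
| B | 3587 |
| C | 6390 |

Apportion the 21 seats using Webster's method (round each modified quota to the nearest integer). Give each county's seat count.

Standard divisor 18901/21 ≈ 900.048; standard quotas: A 9.915, B 3.985, C 7.100.
Rounding to the nearest integer gives A 10, B 4, C 7 — total 21, matching the house size, so no adjustment is needed.

A=10; B=4; C=7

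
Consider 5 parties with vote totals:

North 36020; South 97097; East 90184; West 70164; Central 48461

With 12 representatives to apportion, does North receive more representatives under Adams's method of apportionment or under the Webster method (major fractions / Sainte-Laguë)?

Adams: North 2, South 3, East 3, West 2, Central 2.
Webster: North 1, South 3, East 3, West 3, Central 2.
North gets 2 under Adams and 1 under Webster.

Adams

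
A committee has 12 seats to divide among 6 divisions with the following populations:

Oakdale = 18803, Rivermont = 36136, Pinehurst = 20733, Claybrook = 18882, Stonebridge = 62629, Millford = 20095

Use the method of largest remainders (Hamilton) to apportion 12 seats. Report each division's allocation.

The standard divisor is 177278/12 ≈ 14773.167.
Standard quotas: Oakdale 1.2728, Rivermont 2.4461, Pinehurst 1.4034, Claybrook 1.2781, Stonebridge 4.2394, Millford 1.3602.
Lower quotas: Oakdale 1, Rivermont 2, Pinehurst 1, Claybrook 1, Stonebridge 4, Millford 1 (sum 10, leaving 2 seats).
Remainders in descending order: Rivermont 0.4461, Pinehurst 0.4034, Millford 0.3602, Claybrook 0.2781, Oakdale 0.2728, Stonebridge 0.2394.
The surplus seats go to Rivermont, Pinehurst.

Oakdale: 1; Rivermont: 3; Pinehurst: 2; Claybrook: 1; Stonebridge: 4; Millford: 1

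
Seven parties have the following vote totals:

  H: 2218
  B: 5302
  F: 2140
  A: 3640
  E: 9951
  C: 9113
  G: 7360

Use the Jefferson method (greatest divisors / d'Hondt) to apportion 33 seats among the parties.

Standard divisor 39724/33 ≈ 1203.758; standard quotas: H 1.843, B 4.405, F 1.778, A 3.024, E 8.267, C 7.570, G 6.114.
Rounding down gives 1, 4, 1, 3, 8, 7, 6 = 30 seats, so the divisor must be adjusted.
With modified divisor 1090: modified quotas H 2.035, B 4.864, F 1.963, A 3.339, E 9.129, C 8.361, G 6.752.
Rounding down: H 2, B 4, F 1, A 3, E 9, C 8, G 6 (total 33).

H 2, B 4, F 1, A 3, E 9, C 8, G 6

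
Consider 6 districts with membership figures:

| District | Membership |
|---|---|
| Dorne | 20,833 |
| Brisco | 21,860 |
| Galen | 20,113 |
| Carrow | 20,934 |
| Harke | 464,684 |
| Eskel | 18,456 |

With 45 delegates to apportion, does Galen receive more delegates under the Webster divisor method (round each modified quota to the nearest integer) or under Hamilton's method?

Webster: Dorne 2, Brisco 2, Galen 2, Carrow 2, Harke 36, Eskel 1.
Hamilton: Dorne 2, Brisco 2, Galen 1, Carrow 2, Harke 37, Eskel 1.
Galen gets 2 under Webster and 1 under Hamilton.

Webster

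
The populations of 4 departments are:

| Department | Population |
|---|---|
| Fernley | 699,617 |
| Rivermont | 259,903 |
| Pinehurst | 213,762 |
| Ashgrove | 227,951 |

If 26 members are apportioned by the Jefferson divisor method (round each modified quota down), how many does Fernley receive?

13

Standard divisor 1401233/26 ≈ 53893.577; standard quotas: Fernley 12.981, Rivermont 4.823, Pinehurst 3.966, Ashgrove 4.230.
Rounding down gives 12, 4, 3, 4 = 23 seats, so the divisor must be adjusted.
With modified divisor 51000: modified quotas Fernley 13.718, Rivermont 5.096, Pinehurst 4.191, Ashgrove 4.470.
Rounding down: Fernley 13, Rivermont 5, Pinehurst 4, Ashgrove 4 (total 26).
Fernley receives 13.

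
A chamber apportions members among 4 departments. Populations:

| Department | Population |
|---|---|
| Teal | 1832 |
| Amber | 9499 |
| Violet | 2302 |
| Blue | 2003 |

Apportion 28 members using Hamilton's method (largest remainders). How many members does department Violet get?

4

The standard divisor is 15636/28 ≈ 558.429.
Standard quotas: Teal 3.2806, Amber 17.0102, Violet 4.1223, Blue 3.5869.
Lower quotas: Teal 3, Amber 17, Violet 4, Blue 3 (sum 27, leaving 1 seat).
Remainders in descending order: Blue 0.5869, Teal 0.2806, Violet 0.1223, Amber 0.0102.
Largest remainder: Blue receives the extra seat.
Violet receives 4.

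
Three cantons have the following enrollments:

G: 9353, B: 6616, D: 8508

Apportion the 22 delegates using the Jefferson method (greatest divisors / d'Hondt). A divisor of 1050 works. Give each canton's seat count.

With modified divisor 1050: modified quotas G 8.908, B 6.301, D 8.103.
Rounding down: G 8, B 6, D 8 (total 22).

G=8; B=6; D=8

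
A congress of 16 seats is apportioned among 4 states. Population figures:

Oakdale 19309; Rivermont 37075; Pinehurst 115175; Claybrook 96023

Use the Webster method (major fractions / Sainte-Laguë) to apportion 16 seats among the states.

Standard divisor 267582/16 ≈ 16723.875; standard quotas: Oakdale 1.155, Rivermont 2.217, Pinehurst 6.887, Claybrook 5.742.
Rounding to the nearest integer gives Oakdale 1, Rivermont 2, Pinehurst 7, Claybrook 6 — total 16, matching the house size, so no adjustment is needed.

Oakdale=1; Rivermont=2; Pinehurst=7; Claybrook=6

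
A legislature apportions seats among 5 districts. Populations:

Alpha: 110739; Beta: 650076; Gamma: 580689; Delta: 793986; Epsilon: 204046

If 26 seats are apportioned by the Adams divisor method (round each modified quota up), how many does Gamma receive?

Standard divisor 2339536/26 ≈ 89982.154; standard quotas: Alpha 1.231, Beta 7.224, Gamma 6.453, Delta 8.824, Epsilon 2.268.
Rounding up gives 2, 8, 7, 9, 3 = 29 seats, so the divisor must be adjusted.
With modified divisor 100600: modified quotas Alpha 1.101, Beta 6.462, Gamma 5.772, Delta 7.893, Epsilon 2.028.
Rounding up: Alpha 2, Beta 7, Gamma 6, Delta 8, Epsilon 3 (total 26).
Gamma receives 6.

6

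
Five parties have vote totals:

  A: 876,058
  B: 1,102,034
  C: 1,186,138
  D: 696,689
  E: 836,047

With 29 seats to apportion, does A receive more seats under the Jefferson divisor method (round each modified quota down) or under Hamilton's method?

Hamilton

Jefferson: A 5, B 7, C 8, D 4, E 5.
Hamilton: A 6, B 7, C 7, D 4, E 5.
A gets 5 under Jefferson and 6 under Hamilton.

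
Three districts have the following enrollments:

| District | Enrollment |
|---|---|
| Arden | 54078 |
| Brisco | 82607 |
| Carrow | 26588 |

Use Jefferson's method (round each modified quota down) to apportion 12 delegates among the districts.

Standard divisor 163273/12 ≈ 13606.083; standard quotas: Arden 3.975, Brisco 6.071, Carrow 1.954.
Rounding down gives 3, 6, 1 = 10 seats, so the divisor must be adjusted.
With modified divisor 12500: modified quotas Arden 4.326, Brisco 6.609, Carrow 2.127.
Rounding down: Arden 4, Brisco 6, Carrow 2 (total 12).

Arden 4, Brisco 6, Carrow 2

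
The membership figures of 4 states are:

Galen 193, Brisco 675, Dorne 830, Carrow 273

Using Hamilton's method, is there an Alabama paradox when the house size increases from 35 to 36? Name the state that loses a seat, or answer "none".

At 35 seats: Galen 3, Brisco 12, Dorne 15, Carrow 5.
At 36 seats: Galen 4, Brisco 12, Dorne 15, Carrow 5.
No state's allocation decreased.

none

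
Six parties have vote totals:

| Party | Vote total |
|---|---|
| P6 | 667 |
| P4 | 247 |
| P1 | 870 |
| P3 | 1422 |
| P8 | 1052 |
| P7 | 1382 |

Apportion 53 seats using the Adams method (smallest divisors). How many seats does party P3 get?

13

Standard divisor 5640/53 ≈ 106.415; standard quotas: P6 6.268, P4 2.321, P1 8.176, P3 13.363, P8 9.886, P7 12.987.
Rounding up gives 7, 3, 9, 14, 10, 13 = 56 seats, so the divisor must be adjusted.
With modified divisor 113: modified quotas P6 5.903, P4 2.186, P1 7.699, P3 12.584, P8 9.310, P7 12.230.
Rounding up: P6 6, P4 3, P1 8, P3 13, P8 10, P7 13 (total 53).
P3 receives 13.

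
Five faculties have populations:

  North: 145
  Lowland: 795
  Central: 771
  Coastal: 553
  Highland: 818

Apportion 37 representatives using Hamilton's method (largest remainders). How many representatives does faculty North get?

2

The standard divisor is 3082/37 ≈ 83.297.
Standard quotas: North 1.741, Lowland 9.544, Central 9.256, Coastal 6.639, Highland 9.820.
Lower quotas: North 1, Lowland 9, Central 9, Coastal 6, Highland 9 (sum 34, leaving 3 seats).
Remainders in descending order: Highland 0.820, North 0.741, Coastal 0.639, Lowland 0.544, Central 0.256.
Largest remainders: Highland, North, Coastal receive the extra seats.
North receives 2.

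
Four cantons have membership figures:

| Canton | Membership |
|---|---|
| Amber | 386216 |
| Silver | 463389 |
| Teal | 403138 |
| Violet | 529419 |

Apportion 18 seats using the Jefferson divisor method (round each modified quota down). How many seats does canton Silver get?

Standard divisor 1782162/18 ≈ 99009; standard quotas: Amber 3.901, Silver 4.680, Teal 4.072, Violet 5.347.
Rounding down gives 3, 4, 4, 5 = 16 seats, so the divisor must be adjusted.
With modified divisor 90500: modified quotas Amber 4.268, Silver 5.120, Teal 4.455, Violet 5.850.
Rounding down: Amber 4, Silver 5, Teal 4, Violet 5 (total 18).
Silver receives 5.

5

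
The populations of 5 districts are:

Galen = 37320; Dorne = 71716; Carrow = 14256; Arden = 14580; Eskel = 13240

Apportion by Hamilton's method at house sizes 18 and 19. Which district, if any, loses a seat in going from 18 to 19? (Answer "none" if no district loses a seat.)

At 18 seats: Galen 4, Dorne 8, Carrow 2, Arden 2, Eskel 2.
At 19 seats: Galen 5, Dorne 9, Carrow 2, Arden 2, Eskel 1.
Eskel drops from 2 to 1.

Eskel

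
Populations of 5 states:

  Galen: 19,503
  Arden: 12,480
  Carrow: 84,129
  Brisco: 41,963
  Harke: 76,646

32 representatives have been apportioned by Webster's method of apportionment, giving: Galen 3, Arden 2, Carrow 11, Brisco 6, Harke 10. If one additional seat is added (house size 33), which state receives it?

Priority for the next seat is population ÷ (current seats + 0.5).
Priorities: Galen 5572.286, Arden 4992.000, Carrow 7315.565, Brisco 6455.846, Harke 7299.619.
Highest priority: Carrow.

Carrow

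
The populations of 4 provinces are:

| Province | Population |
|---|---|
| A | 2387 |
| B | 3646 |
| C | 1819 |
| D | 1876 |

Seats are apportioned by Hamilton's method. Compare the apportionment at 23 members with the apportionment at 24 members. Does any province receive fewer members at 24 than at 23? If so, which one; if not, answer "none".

none

At 23 seats: A 6, B 9, C 4, D 4.
At 24 seats: A 6, B 9, C 4, D 5.
No province's allocation decreased.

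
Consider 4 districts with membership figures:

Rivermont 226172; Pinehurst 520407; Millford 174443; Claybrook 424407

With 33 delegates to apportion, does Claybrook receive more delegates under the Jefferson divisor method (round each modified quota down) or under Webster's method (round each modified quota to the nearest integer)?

Jefferson: Rivermont 5, Pinehurst 13, Millford 4, Claybrook 11.
Webster: Rivermont 6, Pinehurst 13, Millford 4, Claybrook 10.
Claybrook gets 11 under Jefferson and 10 under Webster.

Jefferson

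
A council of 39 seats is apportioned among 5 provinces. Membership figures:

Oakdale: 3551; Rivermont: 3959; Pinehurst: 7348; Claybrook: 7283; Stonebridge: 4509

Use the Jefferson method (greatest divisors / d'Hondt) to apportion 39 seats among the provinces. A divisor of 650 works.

Oakdale=5, Rivermont=6, Pinehurst=11, Claybrook=11, Stonebridge=6

With modified divisor 650: modified quotas Oakdale 5.463, Rivermont 6.091, Pinehurst 11.305, Claybrook 11.205, Stonebridge 6.937.
Rounding down: Oakdale 5, Rivermont 6, Pinehurst 11, Claybrook 11, Stonebridge 6 (total 39).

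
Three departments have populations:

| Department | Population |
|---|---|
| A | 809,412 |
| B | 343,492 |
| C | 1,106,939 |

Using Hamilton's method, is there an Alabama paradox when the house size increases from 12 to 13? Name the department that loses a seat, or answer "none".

At 12 seats: A 4, B 2, C 6.
At 13 seats: A 5, B 2, C 6.
No department's allocation decreased.

none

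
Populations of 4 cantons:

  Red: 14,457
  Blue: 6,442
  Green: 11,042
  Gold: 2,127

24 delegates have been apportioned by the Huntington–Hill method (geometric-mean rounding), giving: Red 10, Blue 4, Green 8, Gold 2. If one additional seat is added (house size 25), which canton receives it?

Priority for the next seat is population ÷ (√(s·(s+1))).
Priorities: Red 1378.421, Blue 1440.475, Green 1301.312, Gold 868.344.
Highest priority: Blue.

Blue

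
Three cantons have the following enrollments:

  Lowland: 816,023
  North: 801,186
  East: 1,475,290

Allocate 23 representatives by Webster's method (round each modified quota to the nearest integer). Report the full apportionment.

Lowland 6, North 6, East 11

Standard divisor 3092499/23 ≈ 134456.478; standard quotas: Lowland 6.069, North 5.959, East 10.972.
Rounding to the nearest integer gives Lowland 6, North 6, East 11 — total 23, matching the house size, so no adjustment is needed.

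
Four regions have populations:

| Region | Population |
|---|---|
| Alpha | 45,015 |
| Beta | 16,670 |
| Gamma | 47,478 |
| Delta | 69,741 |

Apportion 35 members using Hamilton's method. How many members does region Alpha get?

The standard divisor is 178904/35 ≈ 5111.543.
Standard quotas: Alpha 8.8065, Beta 3.2612, Gamma 9.2884, Delta 13.6438.
Lower quotas: Alpha 8, Beta 3, Gamma 9, Delta 13 (sum 33, leaving 2 seats).
Remainders in descending order: Alpha 0.8065, Delta 0.6438, Gamma 0.2884, Beta 0.2612.
Largest remainders: Alpha, Delta receive the extra seats.
Alpha receives 9.

9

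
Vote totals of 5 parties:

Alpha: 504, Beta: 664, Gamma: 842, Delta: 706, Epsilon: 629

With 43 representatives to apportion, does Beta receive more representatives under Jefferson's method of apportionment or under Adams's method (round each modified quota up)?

Jefferson

Jefferson: Alpha 6, Beta 9, Gamma 11, Delta 9, Epsilon 8.
Adams: Alpha 7, Beta 8, Gamma 11, Delta 9, Epsilon 8.
Beta gets 9 under Jefferson and 8 under Adams.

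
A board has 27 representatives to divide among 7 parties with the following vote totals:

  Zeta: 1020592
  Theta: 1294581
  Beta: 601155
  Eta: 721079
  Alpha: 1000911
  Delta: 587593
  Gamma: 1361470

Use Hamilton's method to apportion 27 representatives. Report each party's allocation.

Standard divisor: 6587381 ÷ 27 ≈ 243977.074.
Standard quotas: Zeta 4.1831, Theta 5.3062, Beta 2.4640, Eta 2.9555, Alpha 4.1025, Delta 2.4084, Gamma 5.5803.
Lower quotas: Zeta 4, Theta 5, Beta 2, Eta 2, Alpha 4, Delta 2, Gamma 5 (sum 24, leaving 3 seats).
Remainders in descending order: Eta 0.9555, Gamma 0.5803, Beta 0.4640, Delta 0.4084, Theta 0.3062, Zeta 0.1831, Alpha 0.1025.
Largest remainders: Eta, Gamma, Beta receive the extra seats.

Zeta 4, Theta 5, Beta 3, Eta 3, Alpha 4, Delta 2, Gamma 6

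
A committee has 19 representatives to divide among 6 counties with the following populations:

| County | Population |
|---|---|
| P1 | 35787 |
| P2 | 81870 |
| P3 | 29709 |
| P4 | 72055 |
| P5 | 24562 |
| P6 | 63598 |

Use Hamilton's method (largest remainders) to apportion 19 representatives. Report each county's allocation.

The standard divisor is 307581/19 ≈ 16188.474.
Standard quotas: P1 2.2106, P2 5.0573, P3 1.8352, P4 4.4510, P5 1.5173, P6 3.9286.
Lower quotas: P1 2, P2 5, P3 1, P4 4, P5 1, P6 3 (sum 16, leaving 3 seats).
Remainders in descending order: P6 0.9286, P3 0.8352, P5 0.5173, P4 0.4510, P1 0.2106, P2 0.0573.
The surplus seats go to P6, P3, P5.

P1 2, P2 5, P3 2, P4 4, P5 2, P6 4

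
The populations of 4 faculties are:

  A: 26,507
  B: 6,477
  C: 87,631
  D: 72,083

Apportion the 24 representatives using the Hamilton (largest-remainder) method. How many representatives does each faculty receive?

A=3; B=1; C=11; D=9

Standard divisor: 192698 ÷ 24 ≈ 8029.083.
Standard quotas: A 3.3014, B 0.8067, C 10.9142, D 8.9777.
Lower quotas: A 3, B 0, C 10, D 8 (sum 21, leaving 3 seats).
Remainders in descending order: D 0.9777, C 0.9142, B 0.8067, A 0.3014.
Largest remainders: D, C, B receive the extra seats.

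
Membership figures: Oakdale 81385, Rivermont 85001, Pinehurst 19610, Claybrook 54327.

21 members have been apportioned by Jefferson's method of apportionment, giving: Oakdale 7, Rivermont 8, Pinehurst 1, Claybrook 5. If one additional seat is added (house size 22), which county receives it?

Priority for the next seat is population ÷ (current seats + 1).
Priorities: Oakdale 10173.125, Rivermont 9444.556, Pinehurst 9805.000, Claybrook 9054.500.
Highest priority: Oakdale.

Oakdale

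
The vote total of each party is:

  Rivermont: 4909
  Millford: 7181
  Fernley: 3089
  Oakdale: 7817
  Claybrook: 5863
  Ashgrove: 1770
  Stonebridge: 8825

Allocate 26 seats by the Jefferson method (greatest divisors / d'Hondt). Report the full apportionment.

Rivermont 3; Millford 5; Fernley 2; Oakdale 5; Claybrook 4; Ashgrove 1; Stonebridge 6

Standard divisor 39454/26 ≈ 1517.462; standard quotas: Rivermont 3.235, Millford 4.732, Fernley 2.036, Oakdale 5.151, Claybrook 3.864, Ashgrove 1.166, Stonebridge 5.816.
Rounding down gives 3, 4, 2, 5, 3, 1, 5 = 23 seats, so the divisor must be adjusted.
With modified divisor 1400: modified quotas Rivermont 3.506, Millford 5.129, Fernley 2.206, Oakdale 5.584, Claybrook 4.188, Ashgrove 1.264, Stonebridge 6.304.
Rounding down: Rivermont 3, Millford 5, Fernley 2, Oakdale 5, Claybrook 4, Ashgrove 1, Stonebridge 6 (total 26).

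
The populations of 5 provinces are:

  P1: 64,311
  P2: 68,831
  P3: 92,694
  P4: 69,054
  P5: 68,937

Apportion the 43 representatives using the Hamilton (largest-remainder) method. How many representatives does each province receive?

Total 363827; standard divisor 363827/43 ≈ 8461.093.
Standard quotas: P1 7.6008, P2 8.1350, P3 10.9553, P4 8.1614, P5 8.1475.
Lower quotas: P1 7, P2 8, P3 10, P4 8, P5 8 (sum 41, leaving 2 seats).
Remainders in descending order: P3 0.9553, P1 0.6008, P4 0.1614, P5 0.1475, P2 0.1350.
The surplus seats go to P3, P1.

P1 8; P2 8; P3 11; P4 8; P5 8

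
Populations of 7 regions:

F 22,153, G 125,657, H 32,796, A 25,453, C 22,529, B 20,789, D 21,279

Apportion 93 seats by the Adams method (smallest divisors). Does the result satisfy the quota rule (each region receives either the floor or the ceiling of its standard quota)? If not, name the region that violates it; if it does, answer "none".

G

Standard quotas: F 7.612, G 43.177, H 11.269, A 8.746, C 7.741, B 7.143, D 7.312.
Adams allocation: F 8, G 42, H 11, A 9, C 8, B 7, D 8.
G has quota 43.177 (lower 43, upper 44) but receives 42 — outside the quota interval.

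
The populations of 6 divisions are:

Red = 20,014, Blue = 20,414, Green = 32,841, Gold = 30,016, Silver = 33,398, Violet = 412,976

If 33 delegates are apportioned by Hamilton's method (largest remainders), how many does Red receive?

1

Standard divisor: 549659 ÷ 33 ≈ 16656.333.
Standard quotas: Red 1.2016, Blue 1.2256, Green 1.9717, Gold 1.8021, Silver 2.0051, Violet 24.7939.
Lower quotas: Red 1, Blue 1, Green 1, Gold 1, Silver 2, Violet 24 (sum 30, leaving 3 seats).
Remainders in descending order: Green 0.9717, Gold 0.8021, Violet 0.7939, Blue 0.2256, Red 0.2016, Silver 0.0051.
The surplus seats go to Green, Gold, Violet.
Red receives 1.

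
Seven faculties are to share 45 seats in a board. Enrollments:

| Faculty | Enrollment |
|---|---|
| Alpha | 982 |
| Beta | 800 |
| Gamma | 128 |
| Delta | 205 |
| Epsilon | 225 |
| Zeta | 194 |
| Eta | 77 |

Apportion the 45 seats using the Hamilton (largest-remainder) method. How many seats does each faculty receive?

Standard divisor: 2611 ÷ 45 ≈ 58.022.
Standard quotas: Alpha 16.925, Beta 13.788, Gamma 2.206, Delta 3.533, Epsilon 3.878, Zeta 3.344, Eta 1.327.
Lower quotas: Alpha 16, Beta 13, Gamma 2, Delta 3, Epsilon 3, Zeta 3, Eta 1 (sum 41, leaving 4 seats).
Remainders in descending order: Alpha 0.925, Epsilon 0.878, Beta 0.788, Delta 0.533, Zeta 0.344, Eta 0.327, Gamma 0.206.
The surplus seats go to Alpha, Epsilon, Beta, Delta.

Alpha 17, Beta 14, Gamma 2, Delta 4, Epsilon 4, Zeta 3, Eta 1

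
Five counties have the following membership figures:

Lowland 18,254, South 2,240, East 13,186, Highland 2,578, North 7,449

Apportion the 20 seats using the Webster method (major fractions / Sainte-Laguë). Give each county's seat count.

Lowland 9, South 1, East 6, Highland 1, North 3

Standard divisor 43707/20 ≈ 2185.35; standard quotas: Lowland 8.353, South 1.025, East 6.034, Highland 1.180, North 3.409.
Rounding to the nearest integer gives 8, 1, 6, 1, 3 = 19 seats, so the divisor must be adjusted.
With modified divisor 2141.76: modified quotas Lowland 8.523, South 1.046, East 6.157, Highland 1.204, North 3.478.
Rounding to the nearest integer: Lowland 9, South 1, East 6, Highland 1, North 3 (total 20).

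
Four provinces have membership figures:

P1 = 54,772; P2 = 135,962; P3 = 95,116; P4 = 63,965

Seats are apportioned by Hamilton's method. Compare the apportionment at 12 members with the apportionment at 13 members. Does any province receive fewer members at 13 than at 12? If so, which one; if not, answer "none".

none

At 12 seats: P1 2, P2 5, P3 3, P4 2.
At 13 seats: P1 2, P2 5, P3 4, P4 2.
No province's allocation decreased.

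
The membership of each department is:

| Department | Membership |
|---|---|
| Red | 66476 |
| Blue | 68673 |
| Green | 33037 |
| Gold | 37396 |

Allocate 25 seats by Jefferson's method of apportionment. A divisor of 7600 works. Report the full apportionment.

Red 8, Blue 9, Green 4, Gold 4

With modified divisor 7600: modified quotas Red 8.747, Blue 9.036, Green 4.347, Gold 4.921.
Rounding down: Red 8, Blue 9, Green 4, Gold 4 (total 25).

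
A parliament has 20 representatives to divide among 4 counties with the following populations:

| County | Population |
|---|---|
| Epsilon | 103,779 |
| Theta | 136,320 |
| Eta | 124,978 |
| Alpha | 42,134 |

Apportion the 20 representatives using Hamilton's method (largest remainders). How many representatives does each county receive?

Epsilon=5; Theta=7; Eta=6; Alpha=2

The standard divisor is 407211/20 ≈ 20360.55.
Standard quotas: Epsilon 5.0971, Theta 6.6953, Eta 6.1382, Alpha 2.0694.
Lower quotas: Epsilon 5, Theta 6, Eta 6, Alpha 2 (sum 19, leaving 1 seat).
Remainders in descending order: Theta 0.6953, Eta 0.1382, Epsilon 0.0971, Alpha 0.0694.
The surplus seat goes to Theta.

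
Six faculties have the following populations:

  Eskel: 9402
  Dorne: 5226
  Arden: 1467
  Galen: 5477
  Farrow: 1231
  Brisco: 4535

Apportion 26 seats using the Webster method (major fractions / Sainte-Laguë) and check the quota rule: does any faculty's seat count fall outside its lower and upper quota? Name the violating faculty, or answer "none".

Standard quotas: Eskel 8.942, Dorne 4.970, Arden 1.395, Galen 5.209, Farrow 1.171, Brisco 4.313.
Webster allocation: Eskel 9, Dorne 5, Arden 1, Galen 5, Farrow 1, Brisco 5.
Every allocation lies between the lower and upper quota.

none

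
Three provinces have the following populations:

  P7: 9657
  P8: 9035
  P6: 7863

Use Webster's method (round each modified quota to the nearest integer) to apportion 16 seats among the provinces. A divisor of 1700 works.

P7=6; P8=5; P6=5

With modified divisor 1700: modified quotas P7 5.681, P8 5.315, P6 4.625.
Rounding to the nearest integer: P7 6, P8 5, P6 5 (total 16).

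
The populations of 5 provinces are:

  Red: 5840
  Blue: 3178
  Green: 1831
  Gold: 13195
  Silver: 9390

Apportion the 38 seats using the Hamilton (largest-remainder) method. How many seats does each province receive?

The standard divisor is 33434/38 ≈ 879.842.
Standard quotas: Red 6.6376, Blue 3.6120, Green 2.0811, Gold 14.9970, Silver 10.6724.
Lower quotas: Red 6, Blue 3, Green 2, Gold 14, Silver 10 (sum 35, leaving 3 seats).
Remainders in descending order: Gold 0.9970, Silver 0.6724, Red 0.6376, Blue 0.6120, Green 0.0811.
The surplus seats go to Gold, Silver, Red.

Red 7; Blue 3; Green 2; Gold 15; Silver 11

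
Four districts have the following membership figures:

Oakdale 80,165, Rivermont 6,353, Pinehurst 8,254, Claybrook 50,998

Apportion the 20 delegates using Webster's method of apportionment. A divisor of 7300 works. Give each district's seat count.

Oakdale=11, Rivermont=1, Pinehurst=1, Claybrook=7

With modified divisor 7300: modified quotas Oakdale 10.982, Rivermont 0.870, Pinehurst 1.131, Claybrook 6.986.
Rounding to the nearest integer: Oakdale 11, Rivermont 1, Pinehurst 1, Claybrook 7 (total 20).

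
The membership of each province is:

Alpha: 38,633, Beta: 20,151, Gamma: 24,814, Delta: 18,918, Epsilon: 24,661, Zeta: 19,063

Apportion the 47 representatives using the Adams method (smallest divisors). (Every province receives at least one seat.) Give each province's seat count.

Alpha 12; Beta 7; Gamma 8; Delta 6; Epsilon 8; Zeta 6

Standard divisor 146240/47 ≈ 3111.489; standard quotas: Alpha 12.416, Beta 6.476, Gamma 7.975, Delta 6.080, Epsilon 7.926, Zeta 6.127.
Rounding up gives 13, 7, 8, 7, 8, 7 = 50 seats, so the divisor must be adjusted.
With modified divisor 3300: modified quotas Alpha 11.707, Beta 6.106, Gamma 7.519, Delta 5.733, Epsilon 7.473, Zeta 5.777.
Rounding up: Alpha 12, Beta 7, Gamma 8, Delta 6, Epsilon 8, Zeta 6 (total 47).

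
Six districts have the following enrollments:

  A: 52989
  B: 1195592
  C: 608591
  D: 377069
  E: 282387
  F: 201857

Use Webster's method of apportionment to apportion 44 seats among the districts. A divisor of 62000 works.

A: 1; B: 19; C: 10; D: 6; E: 5; F: 3

With modified divisor 62000: modified quotas A 0.855, B 19.284, C 9.816, D 6.082, E 4.555, F 3.256.
Rounding to the nearest integer: A 1, B 19, C 10, D 6, E 5, F 3 (total 44).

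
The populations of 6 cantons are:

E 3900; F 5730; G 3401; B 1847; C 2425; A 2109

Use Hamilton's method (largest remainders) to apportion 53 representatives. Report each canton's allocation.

E 11, F 16, G 9, B 5, C 6, A 6

Standard divisor: 19412 ÷ 53 ≈ 366.264.
Standard quotas: E 10.6481, F 15.6444, G 9.2856, B 5.0428, C 6.6209, A 5.7581.
Lower quotas: E 10, F 15, G 9, B 5, C 6, A 5 (sum 50, leaving 3 seats).
Remainders in descending order: A 0.7581, E 0.6481, F 0.6444, C 0.6209, G 0.2856, B 0.0428.
The surplus seats go to A, E, F.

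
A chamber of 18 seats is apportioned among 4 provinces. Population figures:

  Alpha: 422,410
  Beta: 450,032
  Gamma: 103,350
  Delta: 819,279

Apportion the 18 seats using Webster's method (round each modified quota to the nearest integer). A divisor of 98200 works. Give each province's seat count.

Alpha=4, Beta=5, Gamma=1, Delta=8

With modified divisor 98200: modified quotas Alpha 4.302, Beta 4.583, Gamma 1.052, Delta 8.343.
Rounding to the nearest integer: Alpha 4, Beta 5, Gamma 1, Delta 8 (total 18).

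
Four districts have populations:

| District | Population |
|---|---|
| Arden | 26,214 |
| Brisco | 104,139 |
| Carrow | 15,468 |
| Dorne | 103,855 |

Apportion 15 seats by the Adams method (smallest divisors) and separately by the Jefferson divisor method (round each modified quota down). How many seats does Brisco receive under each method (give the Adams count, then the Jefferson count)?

6 and 7

Adams: Arden 2, Brisco 6, Carrow 1, Dorne 6.
Jefferson: Arden 1, Brisco 7, Carrow 1, Dorne 6.
Brisco gets 6 under Adams and 7 under Jefferson.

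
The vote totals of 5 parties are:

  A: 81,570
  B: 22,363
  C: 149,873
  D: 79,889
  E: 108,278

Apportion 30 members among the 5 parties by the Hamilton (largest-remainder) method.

A 6, B 2, C 10, D 5, E 7

Standard divisor: 441973 ÷ 30 ≈ 14732.433.
Standard quotas: A 5.5368, B 1.5179, C 10.1730, D 5.4227, E 7.3496.
Lower quotas: A 5, B 1, C 10, D 5, E 7 (sum 28, leaving 2 seats).
Remainders in descending order: A 0.5368, B 0.5179, D 0.4227, E 0.3496, C 0.1730.
The surplus seats go to A, B.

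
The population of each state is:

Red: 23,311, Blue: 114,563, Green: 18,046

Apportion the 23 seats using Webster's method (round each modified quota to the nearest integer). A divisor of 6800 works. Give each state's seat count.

Red 3; Blue 17; Green 3

With modified divisor 6800: modified quotas Red 3.428, Blue 16.848, Green 2.654.
Rounding to the nearest integer: Red 3, Blue 17, Green 3 (total 23).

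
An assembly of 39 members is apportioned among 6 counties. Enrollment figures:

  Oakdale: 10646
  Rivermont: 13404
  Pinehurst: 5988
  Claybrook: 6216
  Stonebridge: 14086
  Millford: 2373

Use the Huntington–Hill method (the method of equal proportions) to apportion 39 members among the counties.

Oakdale: 8, Rivermont: 10, Pinehurst: 4, Claybrook: 5, Stonebridge: 10, Millford: 2

With divisor 1366: modified quotas Oakdale 7.794, Rivermont 9.813, Pinehurst 4.384, Claybrook 4.551, Stonebridge 10.312, Millford 1.737.
Geometric-mean thresholds: Oakdale √(7·8)=7.483, Rivermont √(9·10)=9.487, Pinehurst √(4·5)=4.472, Claybrook √(4·5)=4.472, Stonebridge √(10·11)=10.488, Millford √(1·2)=1.414.
Each quota rounded against its threshold gives Oakdale 8, Rivermont 10, Pinehurst 4, Claybrook 5, Stonebridge 10, Millford 2 (total 39).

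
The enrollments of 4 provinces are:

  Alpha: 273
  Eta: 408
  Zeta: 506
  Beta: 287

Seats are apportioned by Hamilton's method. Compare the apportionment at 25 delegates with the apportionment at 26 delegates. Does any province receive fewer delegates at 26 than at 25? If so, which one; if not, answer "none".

At 25 seats: Alpha 5, Eta 7, Zeta 8, Beta 5.
At 26 seats: Alpha 5, Eta 7, Zeta 9, Beta 5.
No province's allocation decreased.

none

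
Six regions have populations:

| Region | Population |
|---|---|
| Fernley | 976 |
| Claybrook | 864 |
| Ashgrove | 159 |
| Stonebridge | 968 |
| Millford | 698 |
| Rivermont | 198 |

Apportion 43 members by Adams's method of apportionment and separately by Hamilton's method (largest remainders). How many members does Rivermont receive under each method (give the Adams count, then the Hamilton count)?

Adams: Fernley 11, Claybrook 9, Ashgrove 2, Stonebridge 10, Millford 8, Rivermont 3.
Hamilton: Fernley 11, Claybrook 9, Ashgrove 2, Stonebridge 11, Millford 8, Rivermont 2.
Rivermont gets 3 under Adams and 2 under Hamilton.

3 and 2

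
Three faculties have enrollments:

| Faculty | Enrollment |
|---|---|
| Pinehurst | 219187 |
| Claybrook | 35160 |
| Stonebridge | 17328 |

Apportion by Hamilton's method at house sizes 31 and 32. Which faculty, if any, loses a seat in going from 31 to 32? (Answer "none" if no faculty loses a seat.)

none

At 31 seats: Pinehurst 25, Claybrook 4, Stonebridge 2.
At 32 seats: Pinehurst 26, Claybrook 4, Stonebridge 2.
No faculty's allocation decreased.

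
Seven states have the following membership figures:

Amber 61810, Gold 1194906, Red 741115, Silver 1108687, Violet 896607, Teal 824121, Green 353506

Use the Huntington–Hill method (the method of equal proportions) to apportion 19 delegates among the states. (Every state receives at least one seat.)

Amber=1, Gold=4, Red=3, Silver=4, Violet=3, Teal=3, Green=1

With divisor 284874: modified quotas Amber 0.217, Gold 4.195, Red 2.602, Silver 3.892, Violet 3.147, Teal 2.893, Green 1.241.
Geometric-mean thresholds: Amber (min 1), Gold √(4·5)=4.472, Red √(2·3)=2.449, Silver √(3·4)=3.464, Violet √(3·4)=3.464, Teal √(2·3)=2.449, Green √(1·2)=1.414.
Each quota rounded against its threshold gives Amber 1, Gold 4, Red 3, Silver 4, Violet 3, Teal 3, Green 1 (total 19).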